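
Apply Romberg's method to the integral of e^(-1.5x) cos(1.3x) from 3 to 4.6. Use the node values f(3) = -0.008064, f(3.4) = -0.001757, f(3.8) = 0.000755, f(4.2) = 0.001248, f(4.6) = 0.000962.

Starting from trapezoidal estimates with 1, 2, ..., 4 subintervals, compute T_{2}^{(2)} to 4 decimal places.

-0.0010

T_{0}^{(0)} (trapezoid, 1 panel, h=1.6000): -0.005682
T_{1}^{(0)} (trapezoid, 2 panels, h=0.8000): -0.002237
T_{2}^{(0)} (trapezoid, 4 panels, h=0.4000): -0.001322
T_{1}^{(1)} = -0.002237 + (-0.002237 − (-0.005682))/3 = -0.001089
T_{2}^{(1)} = -0.001322 + (-0.001322 − (-0.002237))/3 = -0.001017
T_{2}^{(2)} = -0.001017 + (-0.001017 − (-0.001089))/15 = -0.001012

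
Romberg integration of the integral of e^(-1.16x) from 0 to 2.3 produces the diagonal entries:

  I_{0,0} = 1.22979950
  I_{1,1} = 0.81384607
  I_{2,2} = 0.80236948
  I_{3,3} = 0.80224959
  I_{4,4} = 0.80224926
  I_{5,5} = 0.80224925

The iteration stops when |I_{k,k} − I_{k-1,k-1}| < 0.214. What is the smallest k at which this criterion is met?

|I_{1,1} − I_{0,0}| = 0.41595343 ≥ 0.214
|I_{2,2} − I_{1,1}| = 0.01147659 < 0.214

k = 2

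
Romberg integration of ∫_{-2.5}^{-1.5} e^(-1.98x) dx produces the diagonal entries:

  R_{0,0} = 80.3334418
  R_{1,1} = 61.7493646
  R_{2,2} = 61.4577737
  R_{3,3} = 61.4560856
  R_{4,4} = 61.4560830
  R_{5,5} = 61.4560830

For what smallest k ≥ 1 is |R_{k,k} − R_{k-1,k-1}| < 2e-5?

|R_{1,1} − R_{0,0}| = 18.5840772 ≥ 2e-5
|R_{2,2} − R_{1,1}| = 0.2915909 ≥ 2e-5
|R_{3,3} − R_{2,2}| = 0.0016881 ≥ 2e-5
|R_{4,4} − R_{3,3}| = 0.0000026 < 2e-5

k = 4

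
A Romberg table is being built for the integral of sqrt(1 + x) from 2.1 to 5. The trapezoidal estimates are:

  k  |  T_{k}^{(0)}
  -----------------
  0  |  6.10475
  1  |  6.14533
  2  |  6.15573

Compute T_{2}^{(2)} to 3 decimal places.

Richardson extrapolation on the trapezoidal column (denominator 4−1=3):
T_{1}^{(1)} = (4·6.14533 − 6.10475) / 3 = 6.15886
T_{2}^{(1)} = (4·6.15573 − 6.14533) / 3 = 6.15920
T_{2}^{(2)} = (16·6.15920 − 6.15886) / 15 = 6.15922

6.159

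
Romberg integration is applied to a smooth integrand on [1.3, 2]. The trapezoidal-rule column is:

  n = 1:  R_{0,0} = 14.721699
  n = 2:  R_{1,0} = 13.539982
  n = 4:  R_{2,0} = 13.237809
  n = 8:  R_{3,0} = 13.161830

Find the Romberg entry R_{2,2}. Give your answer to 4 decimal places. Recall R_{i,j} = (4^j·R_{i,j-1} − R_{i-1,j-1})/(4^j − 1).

13.1365

Richardson extrapolation on the trapezoidal column (denominator 4−1=3):
R_{1,1} = (4·13.539982 − 14.721699) / 3 = 13.146076
R_{2,1} = (4·13.237809 − 13.539982) / 3 = 13.137085
R_{2,2} = (16·13.137085 − 13.146076) / 15 = 13.136486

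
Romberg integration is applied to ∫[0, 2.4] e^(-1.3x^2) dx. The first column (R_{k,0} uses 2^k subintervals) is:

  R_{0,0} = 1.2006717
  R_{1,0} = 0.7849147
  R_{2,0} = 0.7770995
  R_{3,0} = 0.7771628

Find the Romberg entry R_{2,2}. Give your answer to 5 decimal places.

Richardson extrapolation on the trapezoidal column (denominator 4−1=3):
R_{1,1} = (4·0.7849147 − 1.2006717) / 3 = 0.6463290
R_{2,1} = (4·0.7770995 − 0.7849147) / 3 = 0.7744944
R_{2,2} = 0.7744944 + (0.7744944 − 0.6463290)/15 = 0.7830388
(Column j=1 coincides with Simpson's rule on the same nodes.)

0.78304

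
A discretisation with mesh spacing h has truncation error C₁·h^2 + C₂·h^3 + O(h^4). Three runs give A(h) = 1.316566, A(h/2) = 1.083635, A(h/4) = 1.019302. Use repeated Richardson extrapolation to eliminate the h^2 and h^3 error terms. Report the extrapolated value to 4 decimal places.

First eliminate the h^2 term (factor 2^2 = 4):
  B₁ = (4·1.083635 − 1.316566)/3 = 1.005991
  B₂ = (4·1.019302 − 1.083635)/3 = 0.997858
Then eliminate the h^3 term (factor 2^3 = 8):
  (8·0.997858 − 1.005991)/7 = 0.996696

0.9967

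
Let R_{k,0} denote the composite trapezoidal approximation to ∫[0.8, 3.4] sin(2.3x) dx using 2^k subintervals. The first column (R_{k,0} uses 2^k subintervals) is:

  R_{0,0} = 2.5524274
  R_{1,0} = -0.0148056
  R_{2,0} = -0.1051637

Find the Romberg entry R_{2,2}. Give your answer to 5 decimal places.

Richardson extrapolation on the trapezoidal column (denominator 4−1=3):
R_{1,1} = (4·(-0.0148056) − 2.5524274) / 3 = -0.8705499
R_{2,1} = -0.1051637 + (-0.1051637 − (-0.0148056))/3 = -0.1352831
R_{2,2} = -0.1352831 + (-0.1352831 − (-0.8705499))/15 = -0.0862653

-0.08627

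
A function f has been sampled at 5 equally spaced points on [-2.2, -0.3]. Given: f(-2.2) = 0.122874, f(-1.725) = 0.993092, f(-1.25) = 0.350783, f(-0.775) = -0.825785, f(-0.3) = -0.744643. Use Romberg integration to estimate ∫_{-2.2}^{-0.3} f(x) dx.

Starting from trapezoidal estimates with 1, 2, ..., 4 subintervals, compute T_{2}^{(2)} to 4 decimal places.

0.1100

T_{0}^{(0)} (trapezoid, 1 panel, h=1.9000): -0.590681
T_{1}^{(0)} (trapezoid, 2 panels, h=0.9500): 0.037904
T_{2}^{(0)} (trapezoid, 4 panels, h=0.4750): 0.098423
T_{1}^{(1)} = 0.037904 + (0.037904 − (-0.590681))/3 = 0.247432
T_{2}^{(1)} = 0.098423 + (0.098423 − 0.037904)/3 = 0.118596
T_{2}^{(2)} = 0.118596 + (0.118596 − 0.247432)/15 = 0.110007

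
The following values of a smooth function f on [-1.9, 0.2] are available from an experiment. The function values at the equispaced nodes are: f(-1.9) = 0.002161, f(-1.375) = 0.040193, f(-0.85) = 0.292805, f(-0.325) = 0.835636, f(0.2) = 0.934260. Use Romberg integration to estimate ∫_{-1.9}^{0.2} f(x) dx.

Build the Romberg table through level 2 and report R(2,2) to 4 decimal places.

R(0,0) (trapezoid, 1 panel, h=2.1000): 0.983242
R(1,0) (trapezoid, 2 panels, h=1.0500): 0.799066
R(2,0) (trapezoid, 4 panels, h=0.5250): 0.859343
R(1,1) = 0.799066 + (0.799066 − 0.983242)/3 = 0.737674
R(2,1) = 0.859343 + (0.859343 − 0.799066)/3 = 0.879435
R(2,2) = 0.879435 + (0.879435 − 0.737674)/15 = 0.888886

0.8889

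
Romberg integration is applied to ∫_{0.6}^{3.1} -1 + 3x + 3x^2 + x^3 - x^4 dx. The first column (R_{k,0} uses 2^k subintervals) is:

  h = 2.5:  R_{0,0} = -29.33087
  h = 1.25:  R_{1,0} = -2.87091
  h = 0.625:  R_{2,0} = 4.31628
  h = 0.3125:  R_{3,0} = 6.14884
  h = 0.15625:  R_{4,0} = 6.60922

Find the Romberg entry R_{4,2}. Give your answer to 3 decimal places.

6.763

Richardson extrapolation on the trapezoidal column (denominator 4−1=3):
R_{3,1} = 6.14884 + (6.14884 − 4.31628)/3 = 6.75969
R_{4,1} = 6.60922 + (6.60922 − 6.14884)/3 = 6.76268
R_{4,2} = (16·6.76268 − 6.75969) / 15 = 6.76288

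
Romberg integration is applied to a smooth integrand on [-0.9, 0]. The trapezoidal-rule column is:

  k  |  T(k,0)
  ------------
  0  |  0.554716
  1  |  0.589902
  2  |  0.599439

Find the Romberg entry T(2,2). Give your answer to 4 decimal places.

0.6027

Richardson extrapolation on the trapezoidal column (denominator 4−1=3):
T(1,1) = (4·0.589902 − 0.554716) / 3 = 0.601631
T(2,1) = 0.599439 + (0.599439 − 0.589902)/3 = 0.602618
T(2,2) = (16·0.602618 − 0.601631) / 15 = 0.602684
(Column j=1 coincides with Simpson's rule on the same nodes.)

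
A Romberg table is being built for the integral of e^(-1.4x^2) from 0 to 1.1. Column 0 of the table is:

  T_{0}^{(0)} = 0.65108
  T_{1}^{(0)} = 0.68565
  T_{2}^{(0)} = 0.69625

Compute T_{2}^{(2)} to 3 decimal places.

0.700

T_{1}^{(1)} = (4·0.68565 − 0.65108) / 3 = 0.69717
T_{2}^{(1)} = (4·0.69625 − 0.68565) / 3 = 0.69978
T_{2}^{(2)} = 0.69978 + (0.69978 − 0.69717)/15 = 0.69995
(Column j=1 coincides with Simpson's rule on the same nodes.)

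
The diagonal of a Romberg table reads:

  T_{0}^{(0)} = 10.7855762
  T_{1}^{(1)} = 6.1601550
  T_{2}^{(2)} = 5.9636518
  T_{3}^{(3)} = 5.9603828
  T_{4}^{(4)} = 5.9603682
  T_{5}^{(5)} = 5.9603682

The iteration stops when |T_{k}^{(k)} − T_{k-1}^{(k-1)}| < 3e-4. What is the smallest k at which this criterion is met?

|T_{1}^{(1)} − T_{0}^{(0)}| = 4.6254212 ≥ 3e-4
|T_{2}^{(2)} − T_{1}^{(1)}| = 0.1965032 ≥ 3e-4
|T_{3}^{(3)} − T_{2}^{(2)}| = 0.0032690 ≥ 3e-4
|T_{4}^{(4)} − T_{3}^{(3)}| = 0.0000146 < 3e-4

k = 4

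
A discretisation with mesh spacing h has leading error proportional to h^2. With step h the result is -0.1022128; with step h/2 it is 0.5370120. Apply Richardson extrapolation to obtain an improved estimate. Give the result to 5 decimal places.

Extrapolated value = (4·A(h/2) − A(h)) / (4 − 1)
= (4·0.5370120 − (-0.1022128)) / 3
= 2.2502608 / 3 = 0.7500869

0.75009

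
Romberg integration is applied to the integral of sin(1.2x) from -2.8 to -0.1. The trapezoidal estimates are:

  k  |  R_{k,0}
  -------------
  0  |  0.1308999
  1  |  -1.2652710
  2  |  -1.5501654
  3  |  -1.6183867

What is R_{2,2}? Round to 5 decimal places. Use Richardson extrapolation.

-1.63943

Richardson extrapolation on the trapezoidal column (denominator 4−1=3):
R_{1,1} = (4·(-1.2652710) − 0.1308999) / 3 = -1.7306613
R_{2,1} = (4·(-1.5501654) − (-1.2652710)) / 3 = -1.6451302
R_{2,2} = -1.6451302 + (-1.6451302 − (-1.7306613))/15 = -1.6394281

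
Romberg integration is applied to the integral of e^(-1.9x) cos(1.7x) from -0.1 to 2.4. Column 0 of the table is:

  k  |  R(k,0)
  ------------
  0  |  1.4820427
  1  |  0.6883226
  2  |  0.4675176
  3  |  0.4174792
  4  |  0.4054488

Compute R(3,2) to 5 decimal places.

0.40126

Richardson extrapolation on the trapezoidal column (denominator 4−1=3):
R(2,1) = (4·0.4675176 − 0.6883226) / 3 = 0.3939159
R(3,1) = (4·0.4174792 − 0.4675176) / 3 = 0.4007997
R(3,2) = 0.4007997 + (0.4007997 − 0.3939159)/15 = 0.4012586
(Column j=1 coincides with Simpson's rule on the same nodes.)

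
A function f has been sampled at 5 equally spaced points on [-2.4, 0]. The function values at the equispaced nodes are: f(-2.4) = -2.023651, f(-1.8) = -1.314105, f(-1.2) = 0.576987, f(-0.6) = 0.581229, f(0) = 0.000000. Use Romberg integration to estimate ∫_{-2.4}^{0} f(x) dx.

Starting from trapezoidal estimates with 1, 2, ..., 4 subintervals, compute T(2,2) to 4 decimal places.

T(0,0) (trapezoid, 1 panel, h=2.4000): -2.428381
T(1,0) (trapezoid, 2 panels, h=1.2000): -0.521806
T(2,0) (trapezoid, 4 panels, h=0.6000): -0.700629
T(1,1) = -0.521806 + (-0.521806 − (-2.428381))/3 = 0.113719
T(2,1) = -0.700629 + (-0.700629 − (-0.521806))/3 = -0.760237
T(2,2) = -0.760237 + (-0.760237 − 0.113719)/15 = -0.818501

-0.8185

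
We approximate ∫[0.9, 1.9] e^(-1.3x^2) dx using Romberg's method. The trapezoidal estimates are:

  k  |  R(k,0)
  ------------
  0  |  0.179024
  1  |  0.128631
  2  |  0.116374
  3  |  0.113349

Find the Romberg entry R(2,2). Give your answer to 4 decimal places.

Richardson extrapolation on the trapezoidal column (denominator 4−1=3):
R(1,1) = (4·0.128631 − 0.179024) / 3 = 0.111833
R(2,1) = (4·0.116374 − 0.128631) / 3 = 0.112288
R(2,2) = (16·0.112288 − 0.111833) / 15 = 0.112318

0.1123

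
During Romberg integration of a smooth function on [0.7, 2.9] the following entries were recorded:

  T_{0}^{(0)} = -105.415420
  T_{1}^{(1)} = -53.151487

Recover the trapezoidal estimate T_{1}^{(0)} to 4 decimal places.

-66.2175

From T_{1}^{(1)} = (4·T_{1}^{(0)} − T_{0}^{(0)})/3, solve for T_{1}^{(0)}:
4·T_{1}^{(0)} = 3·(-53.151487) + (-105.415420) = -264.869881
T_{1}^{(0)} = -66.217470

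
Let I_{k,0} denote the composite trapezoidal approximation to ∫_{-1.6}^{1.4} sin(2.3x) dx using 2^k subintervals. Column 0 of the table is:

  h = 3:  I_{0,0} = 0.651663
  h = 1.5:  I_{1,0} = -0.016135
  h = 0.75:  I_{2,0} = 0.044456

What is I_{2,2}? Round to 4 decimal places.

Richardson extrapolation on the trapezoidal column (denominator 4−1=3):
I_{1,1} = -0.016135 + (-0.016135 − 0.651663)/3 = -0.238734
I_{2,1} = (4·0.044456 − (-0.016135)) / 3 = 0.064653
I_{2,2} = 0.064653 + (0.064653 − (-0.238734))/15 = 0.084879

0.0849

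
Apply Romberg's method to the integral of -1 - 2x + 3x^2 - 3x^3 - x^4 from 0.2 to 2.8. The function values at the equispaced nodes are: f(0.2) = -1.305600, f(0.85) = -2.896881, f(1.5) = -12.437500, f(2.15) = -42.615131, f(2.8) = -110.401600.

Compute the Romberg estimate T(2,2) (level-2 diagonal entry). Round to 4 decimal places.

T(0,0) (trapezoid, 1 panel, h=2.6000): -145.219360
T(1,0) (trapezoid, 2 panels, h=1.3000): -88.778430
T(2,0) (trapezoid, 4 panels, h=0.6500): -73.972023
T(1,1) = -88.778430 + (-88.778430 − (-145.219360))/3 = -69.964787
T(2,1) = -73.972023 + (-73.972023 − (-88.778430))/3 = -69.036554
T(2,2) = -69.036554 + (-69.036554 − (-69.964787))/15 = -68.974672

-68.9747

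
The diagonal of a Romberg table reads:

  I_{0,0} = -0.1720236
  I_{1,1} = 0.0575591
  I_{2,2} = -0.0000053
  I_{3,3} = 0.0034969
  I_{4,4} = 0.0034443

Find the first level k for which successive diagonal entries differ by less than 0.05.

|I_{1,1} − I_{0,0}| = 0.2295827 ≥ 0.05
|I_{2,2} − I_{1,1}| = 0.0575644 ≥ 0.05
|I_{3,3} − I_{2,2}| = 0.0035022 < 0.05

k = 3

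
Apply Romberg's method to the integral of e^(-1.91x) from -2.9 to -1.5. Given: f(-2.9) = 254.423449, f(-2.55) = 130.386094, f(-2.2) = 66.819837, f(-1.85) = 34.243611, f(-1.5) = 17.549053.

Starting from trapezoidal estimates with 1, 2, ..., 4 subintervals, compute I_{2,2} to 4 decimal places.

I_{0,0} (trapezoid, 1 panel, h=1.4000): 190.380751
I_{1,0} (trapezoid, 2 panels, h=0.7000): 141.964262
I_{2,0} (trapezoid, 4 panels, h=0.3500): 128.602528
I_{1,1} = 141.964262 + (141.964262 − 190.380751)/3 = 125.825432
I_{2,1} = 128.602528 + (128.602528 − 141.964262)/3 = 124.148617
I_{2,2} = 124.148617 + (124.148617 − 125.825432)/15 = 124.036829

124.0368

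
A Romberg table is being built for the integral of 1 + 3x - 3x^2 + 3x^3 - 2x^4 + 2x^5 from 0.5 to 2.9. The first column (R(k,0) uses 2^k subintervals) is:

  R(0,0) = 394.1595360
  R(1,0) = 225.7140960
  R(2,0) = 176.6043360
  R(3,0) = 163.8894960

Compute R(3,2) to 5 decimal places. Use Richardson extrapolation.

R(2,1) = 176.6043360 + (176.6043360 − 225.7140960)/3 = 160.2344160
R(3,1) = (4·163.8894960 − 176.6043360) / 3 = 159.6512160
R(3,2) = (16·159.6512160 − 160.2344160) / 15 = 159.6123360

159.61234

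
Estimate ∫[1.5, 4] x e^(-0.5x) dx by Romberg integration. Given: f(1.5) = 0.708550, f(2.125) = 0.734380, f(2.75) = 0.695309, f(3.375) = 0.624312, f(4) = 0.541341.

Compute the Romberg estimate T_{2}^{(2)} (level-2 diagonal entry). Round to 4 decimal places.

1.6825

T_{0}^{(0)} (trapezoid, 1 panel, h=2.5000): 1.562364
T_{1}^{(0)} (trapezoid, 2 panels, h=1.2500): 1.650318
T_{2}^{(0)} (trapezoid, 4 panels, h=0.6250): 1.674342
T_{1}^{(1)} = 1.650318 + (1.650318 − 1.562364)/3 = 1.679636
T_{2}^{(1)} = 1.674342 + (1.674342 − 1.650318)/3 = 1.682350
T_{2}^{(2)} = 1.682350 + (1.682350 − 1.679636)/15 = 1.682531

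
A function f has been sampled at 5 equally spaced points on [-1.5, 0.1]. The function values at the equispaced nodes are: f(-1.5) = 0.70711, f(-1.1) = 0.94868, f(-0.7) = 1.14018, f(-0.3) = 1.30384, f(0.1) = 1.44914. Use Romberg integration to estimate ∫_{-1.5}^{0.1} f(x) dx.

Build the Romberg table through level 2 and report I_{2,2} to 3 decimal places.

I_{0,0} (trapezoid, 1 panel, h=1.6000): 1.72500
I_{1,0} (trapezoid, 2 panels, h=0.8000): 1.77464
I_{2,0} (trapezoid, 4 panels, h=0.4000): 1.78833
I_{1,1} = 1.77464 + (1.77464 − 1.72500)/3 = 1.79119
I_{2,1} = 1.78833 + (1.78833 − 1.77464)/3 = 1.79289
I_{2,2} = 1.79289 + (1.79289 − 1.79119)/15 = 1.79300

1.793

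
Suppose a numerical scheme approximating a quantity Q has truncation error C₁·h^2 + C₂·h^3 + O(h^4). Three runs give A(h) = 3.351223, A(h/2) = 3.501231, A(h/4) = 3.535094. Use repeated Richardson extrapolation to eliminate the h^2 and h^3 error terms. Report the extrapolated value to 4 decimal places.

First eliminate the h^2 term (factor 2^2 = 4):
  B₁ = (4·3.501231 − 3.351223)/3 = 3.551234
  B₂ = (4·3.535094 − 3.501231)/3 = 3.546382
Then eliminate the h^3 term (factor 2^3 = 8):
  (8·3.546382 − 3.551234)/7 = 3.545689

3.5457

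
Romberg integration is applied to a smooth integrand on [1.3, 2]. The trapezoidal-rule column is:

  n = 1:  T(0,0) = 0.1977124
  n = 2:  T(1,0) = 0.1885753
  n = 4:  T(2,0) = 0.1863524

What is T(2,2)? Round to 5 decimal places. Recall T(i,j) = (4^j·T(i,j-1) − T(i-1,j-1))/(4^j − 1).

0.18562

T(1,1) = (4·0.1885753 − 0.1977124) / 3 = 0.1855296
T(2,1) = 0.1863524 + (0.1863524 − 0.1885753)/3 = 0.1856114
T(2,2) = 0.1856114 + (0.1856114 − 0.1855296)/15 = 0.1856169
(Column j=1 coincides with Simpson's rule on the same nodes.)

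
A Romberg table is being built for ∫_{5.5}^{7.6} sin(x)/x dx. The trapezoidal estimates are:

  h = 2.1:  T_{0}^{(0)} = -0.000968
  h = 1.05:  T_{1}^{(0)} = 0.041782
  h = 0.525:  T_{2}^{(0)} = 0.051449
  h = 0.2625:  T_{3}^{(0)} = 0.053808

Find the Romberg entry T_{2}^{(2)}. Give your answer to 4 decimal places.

Richardson extrapolation on the trapezoidal column (denominator 4−1=3):
T_{1}^{(1)} = 0.041782 + (0.041782 − (-0.000968))/3 = 0.056032
T_{2}^{(1)} = 0.051449 + (0.051449 − 0.041782)/3 = 0.054671
T_{2}^{(2)} = 0.054671 + (0.054671 − 0.056032)/15 = 0.054580

0.0546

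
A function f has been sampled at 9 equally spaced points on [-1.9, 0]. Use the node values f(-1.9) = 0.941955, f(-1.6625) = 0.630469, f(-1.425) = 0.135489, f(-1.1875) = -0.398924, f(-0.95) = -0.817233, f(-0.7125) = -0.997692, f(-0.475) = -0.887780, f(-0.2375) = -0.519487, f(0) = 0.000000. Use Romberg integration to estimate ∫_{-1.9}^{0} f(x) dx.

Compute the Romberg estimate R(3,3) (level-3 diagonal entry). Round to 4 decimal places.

R(0,0) (trapezoid, 1 panel, h=1.9000): 0.894857
R(1,0) (trapezoid, 2 panels, h=0.9500): -0.328943
R(2,0) (trapezoid, 4 panels, h=0.4750): -0.521810
R(3,0) (trapezoid, 8 panels, h=0.2375): -0.566243
R(1,1) = -0.328943 + (-0.328943 − 0.894857)/3 = -0.736876
R(2,1) = -0.521810 + (-0.521810 − (-0.328943))/3 = -0.586099
R(3,1) = -0.566243 + (-0.566243 − (-0.521810))/3 = -0.581054
R(2,2) = -0.586099 + (-0.586099 − (-0.736876))/15 = -0.576047
R(3,2) = -0.581054 + (-0.581054 − (-0.586099))/15 = -0.580718
R(3,3) = -0.580718 + (-0.580718 − (-0.576047))/63 = -0.580792

-0.5808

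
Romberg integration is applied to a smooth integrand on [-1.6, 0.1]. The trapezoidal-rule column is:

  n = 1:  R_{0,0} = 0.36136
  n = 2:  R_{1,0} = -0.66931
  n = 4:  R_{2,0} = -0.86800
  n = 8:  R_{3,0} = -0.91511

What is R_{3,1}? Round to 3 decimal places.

-0.931

Richardson extrapolation on the trapezoidal column (denominator 4−1=3):
R_{3,1} = -0.91511 + (-0.91511 − (-0.86800))/3 = -0.93081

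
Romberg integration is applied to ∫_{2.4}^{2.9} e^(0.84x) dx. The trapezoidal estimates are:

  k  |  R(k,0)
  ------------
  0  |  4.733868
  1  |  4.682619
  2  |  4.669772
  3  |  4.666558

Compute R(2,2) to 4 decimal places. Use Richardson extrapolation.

4.6655

R(1,1) = (4·4.682619 − 4.733868) / 3 = 4.665536
R(2,1) = 4.669772 + (4.669772 − 4.682619)/3 = 4.665490
R(2,2) = (16·4.665490 − 4.665536) / 15 = 4.665487
(Column j=1 coincides with Simpson's rule on the same nodes.)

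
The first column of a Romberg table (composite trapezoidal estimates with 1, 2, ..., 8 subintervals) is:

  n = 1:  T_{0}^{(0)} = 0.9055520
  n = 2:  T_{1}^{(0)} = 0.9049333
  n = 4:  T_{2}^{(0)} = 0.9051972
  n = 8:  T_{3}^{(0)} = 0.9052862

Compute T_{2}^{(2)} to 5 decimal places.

0.90532

T_{1}^{(1)} = (4·0.9049333 − 0.9055520) / 3 = 0.9047271
T_{2}^{(1)} = (4·0.9051972 − 0.9049333) / 3 = 0.9052852
T_{2}^{(2)} = 0.9052852 + (0.9052852 − 0.9047271)/15 = 0.9053224
(Column j=1 coincides with Simpson's rule on the same nodes.)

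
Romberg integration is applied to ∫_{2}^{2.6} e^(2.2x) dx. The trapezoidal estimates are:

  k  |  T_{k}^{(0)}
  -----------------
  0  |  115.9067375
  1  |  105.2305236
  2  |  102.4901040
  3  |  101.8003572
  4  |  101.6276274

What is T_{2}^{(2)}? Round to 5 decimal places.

101.57029

Richardson extrapolation on the trapezoidal column (denominator 4−1=3):
T_{1}^{(1)} = (4·105.2305236 − 115.9067375) / 3 = 101.6717856
T_{2}^{(1)} = 102.4901040 + (102.4901040 − 105.2305236)/3 = 101.5766308
T_{2}^{(2)} = (16·101.5766308 − 101.6717856) / 15 = 101.5702871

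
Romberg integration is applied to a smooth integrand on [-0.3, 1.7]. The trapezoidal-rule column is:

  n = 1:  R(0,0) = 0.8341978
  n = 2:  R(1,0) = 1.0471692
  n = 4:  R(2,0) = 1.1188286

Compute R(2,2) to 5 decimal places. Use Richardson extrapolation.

1.14435

Richardson extrapolation on the trapezoidal column (denominator 4−1=3):
R(1,1) = (4·1.0471692 − 0.8341978) / 3 = 1.1181597
R(2,1) = 1.1188286 + (1.1188286 − 1.0471692)/3 = 1.1427151
R(2,2) = 1.1427151 + (1.1427151 − 1.1181597)/15 = 1.1443521
(Column j=1 coincides with Simpson's rule on the same nodes.)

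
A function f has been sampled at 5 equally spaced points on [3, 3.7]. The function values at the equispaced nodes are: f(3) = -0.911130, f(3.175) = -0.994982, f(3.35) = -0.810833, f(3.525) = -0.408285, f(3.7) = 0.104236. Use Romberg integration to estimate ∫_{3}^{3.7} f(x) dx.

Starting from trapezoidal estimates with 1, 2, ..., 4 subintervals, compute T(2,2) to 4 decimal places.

-0.4689

T(0,0) (trapezoid, 1 panel, h=0.7000): -0.282413
T(1,0) (trapezoid, 2 panels, h=0.3500): -0.424998
T(2,0) (trapezoid, 4 panels, h=0.1750): -0.458071
T(1,1) = -0.424998 + (-0.424998 − (-0.282413))/3 = -0.472526
T(2,1) = -0.458071 + (-0.458071 − (-0.424998))/3 = -0.469095
T(2,2) = -0.469095 + (-0.469095 − (-0.472526))/15 = -0.468866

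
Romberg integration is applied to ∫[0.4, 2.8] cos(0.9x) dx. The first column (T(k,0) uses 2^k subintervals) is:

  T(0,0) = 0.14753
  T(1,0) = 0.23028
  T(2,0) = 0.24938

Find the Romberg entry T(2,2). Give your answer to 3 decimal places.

0.256

T(1,1) = (4·0.23028 − 0.14753) / 3 = 0.25786
T(2,1) = (4·0.24938 − 0.23028) / 3 = 0.25575
T(2,2) = 0.25575 + (0.25575 − 0.25786)/15 = 0.25561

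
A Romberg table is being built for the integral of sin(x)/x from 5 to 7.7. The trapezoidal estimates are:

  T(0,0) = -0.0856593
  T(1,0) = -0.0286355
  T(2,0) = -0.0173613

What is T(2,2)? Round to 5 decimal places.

T(1,1) = -0.0286355 + (-0.0286355 − (-0.0856593))/3 = -0.0096276
T(2,1) = (4·(-0.0173613) − (-0.0286355)) / 3 = -0.0136032
T(2,2) = (16·(-0.0136032) − (-0.0096276)) / 15 = -0.0138682

-0.01387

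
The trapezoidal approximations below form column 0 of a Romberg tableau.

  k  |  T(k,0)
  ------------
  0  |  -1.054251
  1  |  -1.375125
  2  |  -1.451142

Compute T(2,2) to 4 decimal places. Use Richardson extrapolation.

-1.4761

T(1,1) = -1.375125 + (-1.375125 − (-1.054251))/3 = -1.482083
T(2,1) = (4·(-1.451142) − (-1.375125)) / 3 = -1.476481
T(2,2) = (16·(-1.476481) − (-1.482083)) / 15 = -1.476108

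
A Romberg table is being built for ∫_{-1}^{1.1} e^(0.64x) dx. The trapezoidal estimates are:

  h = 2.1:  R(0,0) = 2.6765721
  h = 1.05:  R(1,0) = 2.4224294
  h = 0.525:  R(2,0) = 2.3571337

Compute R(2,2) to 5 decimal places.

R(1,1) = (4·2.4224294 − 2.6765721) / 3 = 2.3377152
R(2,1) = 2.3571337 + (2.3571337 − 2.4224294)/3 = 2.3353685
R(2,2) = (16·2.3353685 − 2.3377152) / 15 = 2.3352121
(Column j=1 coincides with Simpson's rule on the same nodes.)

2.33521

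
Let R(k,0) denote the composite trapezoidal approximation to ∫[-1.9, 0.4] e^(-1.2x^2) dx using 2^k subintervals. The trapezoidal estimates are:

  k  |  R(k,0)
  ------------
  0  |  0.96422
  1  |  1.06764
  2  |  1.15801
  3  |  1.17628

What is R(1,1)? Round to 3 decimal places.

Richardson extrapolation on the trapezoidal column (denominator 4−1=3):
R(1,1) = (4·1.06764 − 0.96422) / 3 = 1.10211

1.102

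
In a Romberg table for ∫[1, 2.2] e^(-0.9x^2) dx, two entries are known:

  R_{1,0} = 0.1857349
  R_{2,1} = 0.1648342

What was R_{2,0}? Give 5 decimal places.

0.17006

From R_{2,1} = (4·R_{2,0} − R_{1,0})/3, solve for R_{2,0}:
4·R_{2,0} = 3·0.1648342 + 0.1857349 = 0.6802375
R_{2,0} = 0.1700594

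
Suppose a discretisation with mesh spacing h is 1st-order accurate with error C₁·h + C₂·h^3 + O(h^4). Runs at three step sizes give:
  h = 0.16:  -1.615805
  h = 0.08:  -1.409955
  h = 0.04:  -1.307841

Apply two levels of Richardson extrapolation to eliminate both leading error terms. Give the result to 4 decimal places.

-1.2060

First eliminate the h term (factor 2^1 = 2):
  B₁ = (2·(-1.409955) − (-1.615805))/1 = -1.204105
  B₂ = (2·(-1.307841) − (-1.409955))/1 = -1.205727
Then eliminate the h^3 term (factor 2^3 = 8):
  (8·(-1.205727) − (-1.204105))/7 = -1.205959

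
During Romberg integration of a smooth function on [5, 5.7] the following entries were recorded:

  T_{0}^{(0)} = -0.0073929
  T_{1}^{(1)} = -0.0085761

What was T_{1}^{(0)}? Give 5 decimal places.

-0.00828

From T_{1}^{(1)} = (4·T_{1}^{(0)} − T_{0}^{(0)})/3, solve for T_{1}^{(0)}:
4·T_{1}^{(0)} = 3·(-0.0085761) + (-0.0073929) = -0.0331212
T_{1}^{(0)} = -0.0082803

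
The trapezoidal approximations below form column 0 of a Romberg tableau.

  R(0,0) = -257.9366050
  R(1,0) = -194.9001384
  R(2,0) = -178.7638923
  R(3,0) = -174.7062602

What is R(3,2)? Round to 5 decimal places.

Richardson extrapolation on the trapezoidal column (denominator 4−1=3):
R(2,1) = (4·(-178.7638923) − (-194.9001384)) / 3 = -173.3851436
R(3,1) = (4·(-174.7062602) − (-178.7638923)) / 3 = -173.3537162
R(3,2) = -173.3537162 + (-173.3537162 − (-173.3851436))/15 = -173.3516210

-173.35162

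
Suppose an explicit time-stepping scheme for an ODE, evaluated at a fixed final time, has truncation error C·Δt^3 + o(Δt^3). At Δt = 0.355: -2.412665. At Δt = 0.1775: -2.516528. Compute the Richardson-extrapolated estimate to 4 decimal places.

-2.5314

The leading error scales as Δt^3; refining by a factor of 2 reduces it by 2^3 = 8.
Extrapolated value = (8·A(Δt/2) − A(Δt)) / (8 − 1)
= (8·(-2.516528) − (-2.412665)) / 7
= -17.719559 / 7 = -2.531366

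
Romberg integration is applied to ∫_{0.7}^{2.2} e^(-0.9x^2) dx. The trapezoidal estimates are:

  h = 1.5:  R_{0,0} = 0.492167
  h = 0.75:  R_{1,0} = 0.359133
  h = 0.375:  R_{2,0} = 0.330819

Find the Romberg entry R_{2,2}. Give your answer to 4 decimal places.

R_{1,1} = (4·0.359133 − 0.492167) / 3 = 0.314788
R_{2,1} = (4·0.330819 − 0.359133) / 3 = 0.321381
R_{2,2} = (16·0.321381 − 0.314788) / 15 = 0.321821

0.3218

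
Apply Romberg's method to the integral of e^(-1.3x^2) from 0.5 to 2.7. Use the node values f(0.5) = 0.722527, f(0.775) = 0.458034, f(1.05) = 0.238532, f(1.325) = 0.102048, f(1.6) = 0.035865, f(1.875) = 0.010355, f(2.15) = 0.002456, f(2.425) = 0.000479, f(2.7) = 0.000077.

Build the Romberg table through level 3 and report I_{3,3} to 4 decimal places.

I_{0,0} (trapezoid, 1 panel, h=2.2000): 0.794864
I_{1,0} (trapezoid, 2 panels, h=1.1000): 0.436884
I_{2,0} (trapezoid, 4 panels, h=0.5500): 0.350985
I_{3,0} (trapezoid, 8 panels, h=0.2750): 0.332495
I_{1,1} = 0.436884 + (0.436884 − 0.794864)/3 = 0.317557
I_{2,1} = 0.350985 + (0.350985 − 0.436884)/3 = 0.322352
I_{3,1} = 0.332495 + (0.332495 − 0.350985)/3 = 0.326332
I_{2,2} = 0.322352 + (0.322352 − 0.317557)/15 = 0.322672
I_{3,2} = 0.326332 + (0.326332 − 0.322352)/15 = 0.326597
I_{3,3} = 0.326597 + (0.326597 − 0.322672)/63 = 0.326659

0.3267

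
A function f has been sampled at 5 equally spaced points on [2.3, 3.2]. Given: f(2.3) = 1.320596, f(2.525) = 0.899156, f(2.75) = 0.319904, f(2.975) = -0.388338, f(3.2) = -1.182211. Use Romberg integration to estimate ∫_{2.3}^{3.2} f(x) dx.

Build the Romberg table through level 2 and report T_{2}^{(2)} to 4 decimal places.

0.2115

T_{0}^{(0)} (trapezoid, 1 panel, h=0.9000): 0.062273
T_{1}^{(0)} (trapezoid, 2 panels, h=0.4500): 0.175093
T_{2}^{(0)} (trapezoid, 4 panels, h=0.2250): 0.202481
T_{1}^{(1)} = 0.175093 + (0.175093 − 0.062273)/3 = 0.212700
T_{2}^{(1)} = 0.202481 + (0.202481 − 0.175093)/3 = 0.211610
T_{2}^{(2)} = 0.211610 + (0.211610 − 0.212700)/15 = 0.211537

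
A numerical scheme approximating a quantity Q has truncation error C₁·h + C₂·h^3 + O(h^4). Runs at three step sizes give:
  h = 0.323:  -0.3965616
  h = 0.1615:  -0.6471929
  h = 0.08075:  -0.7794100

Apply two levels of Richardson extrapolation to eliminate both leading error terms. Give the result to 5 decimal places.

First eliminate the h term (factor 2^1 = 2):
  B₁ = (2·(-0.6471929) − (-0.3965616))/1 = -0.8978242
  B₂ = (2·(-0.7794100) − (-0.6471929))/1 = -0.9116271
Then eliminate the h^3 term (factor 2^3 = 8):
  (8·(-0.9116271) − (-0.8978242))/7 = -0.9135989

-0.91360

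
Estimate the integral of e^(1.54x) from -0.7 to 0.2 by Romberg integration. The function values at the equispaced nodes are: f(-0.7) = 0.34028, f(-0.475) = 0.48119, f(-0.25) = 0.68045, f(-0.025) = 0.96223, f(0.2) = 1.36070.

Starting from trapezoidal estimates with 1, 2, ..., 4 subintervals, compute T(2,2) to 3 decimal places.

T(0,0) (trapezoid, 1 panel, h=0.9000): 0.76544
T(1,0) (trapezoid, 2 panels, h=0.4500): 0.68892
T(2,0) (trapezoid, 4 panels, h=0.2250): 0.66923
T(1,1) = 0.68892 + (0.68892 − 0.76544)/3 = 0.66341
T(2,1) = 0.66923 + (0.66923 − 0.68892)/3 = 0.66267
T(2,2) = 0.66267 + (0.66267 − 0.66341)/15 = 0.66262

0.663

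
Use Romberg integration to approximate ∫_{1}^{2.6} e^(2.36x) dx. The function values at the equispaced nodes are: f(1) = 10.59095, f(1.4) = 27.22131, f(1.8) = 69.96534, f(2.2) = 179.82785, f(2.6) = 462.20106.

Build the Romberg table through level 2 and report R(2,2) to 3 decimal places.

191.550

R(0,0) (trapezoid, 1 panel, h=1.6000): 378.23361
R(1,0) (trapezoid, 2 panels, h=0.8000): 245.08908
R(2,0) (trapezoid, 4 panels, h=0.4000): 205.36420
R(1,1) = 245.08908 + (245.08908 − 378.23361)/3 = 200.70757
R(2,1) = 205.36420 + (205.36420 − 245.08908)/3 = 192.12257
R(2,2) = 192.12257 + (192.12257 − 200.70757)/15 = 191.55024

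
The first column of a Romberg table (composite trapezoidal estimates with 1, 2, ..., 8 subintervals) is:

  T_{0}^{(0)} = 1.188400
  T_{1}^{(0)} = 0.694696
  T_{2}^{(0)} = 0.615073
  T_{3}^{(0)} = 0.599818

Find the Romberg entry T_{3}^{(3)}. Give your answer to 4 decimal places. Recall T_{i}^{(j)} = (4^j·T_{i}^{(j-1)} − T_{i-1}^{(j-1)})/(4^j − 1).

0.5952

T_{1}^{(1)} = 0.694696 + (0.694696 − 1.188400)/3 = 0.530128
T_{2}^{(1)} = (4·0.615073 − 0.694696) / 3 = 0.588532
T_{3}^{(1)} = 0.599818 + (0.599818 − 0.615073)/3 = 0.594733
T_{2}^{(2)} = 0.588532 + (0.588532 − 0.530128)/15 = 0.592426
T_{3}^{(2)} = 0.594733 + (0.594733 − 0.588532)/15 = 0.595146
T_{3}^{(3)} = (64·0.595146 − 0.592426) / 63 = 0.595189
(Column j=1 coincides with Simpson's rule on the same nodes.)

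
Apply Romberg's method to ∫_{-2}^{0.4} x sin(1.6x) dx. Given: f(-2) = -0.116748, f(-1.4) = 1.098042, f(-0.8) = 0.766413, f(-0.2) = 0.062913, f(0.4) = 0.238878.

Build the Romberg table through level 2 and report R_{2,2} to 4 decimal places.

1.2587

R_{0,0} (trapezoid, 1 panel, h=2.4000): 0.146556
R_{1,0} (trapezoid, 2 panels, h=1.2000): 0.992974
R_{2,0} (trapezoid, 4 panels, h=0.6000): 1.193060
R_{1,1} = 0.992974 + (0.992974 − 0.146556)/3 = 1.275113
R_{2,1} = 1.193060 + (1.193060 − 0.992974)/3 = 1.259755
R_{2,2} = 1.259755 + (1.259755 − 1.275113)/15 = 1.258731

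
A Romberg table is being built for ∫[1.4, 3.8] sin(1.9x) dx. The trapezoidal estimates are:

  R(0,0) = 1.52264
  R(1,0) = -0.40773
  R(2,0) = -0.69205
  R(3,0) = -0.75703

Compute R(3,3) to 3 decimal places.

Richardson extrapolation on the trapezoidal column (denominator 4−1=3):
R(1,1) = -0.40773 + (-0.40773 − 1.52264)/3 = -1.05119
R(2,1) = -0.69205 + (-0.69205 − (-0.40773))/3 = -0.78682
R(3,1) = -0.75703 + (-0.75703 − (-0.69205))/3 = -0.77869
R(2,2) = (16·(-0.78682) − (-1.05119)) / 15 = -0.76920
R(3,2) = -0.77869 + (-0.77869 − (-0.78682))/15 = -0.77815
R(3,3) = -0.77815 + (-0.77815 − (-0.76920))/63 = -0.77829

-0.778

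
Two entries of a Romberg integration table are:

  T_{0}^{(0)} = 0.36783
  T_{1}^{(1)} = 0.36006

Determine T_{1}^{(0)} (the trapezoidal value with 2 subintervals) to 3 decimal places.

From T_{1}^{(1)} = (4·T_{1}^{(0)} − T_{0}^{(0)})/3, solve for T_{1}^{(0)}:
4·T_{1}^{(0)} = 3·0.36006 + 0.36783 = 1.44801
T_{1}^{(0)} = 0.36200

0.362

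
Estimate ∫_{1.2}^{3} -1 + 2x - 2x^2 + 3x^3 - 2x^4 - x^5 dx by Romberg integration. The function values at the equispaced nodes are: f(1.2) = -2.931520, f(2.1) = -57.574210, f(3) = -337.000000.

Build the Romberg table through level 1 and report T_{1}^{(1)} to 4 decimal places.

T_{0}^{(0)} (trapezoid, 1 panel, h=1.8000): -305.938368
T_{1}^{(0)} (trapezoid, 2 panels, h=0.9000): -204.785973
T_{1}^{(1)} = -204.785973 + (-204.785973 − (-305.938368))/3 = -171.068508

-171.0685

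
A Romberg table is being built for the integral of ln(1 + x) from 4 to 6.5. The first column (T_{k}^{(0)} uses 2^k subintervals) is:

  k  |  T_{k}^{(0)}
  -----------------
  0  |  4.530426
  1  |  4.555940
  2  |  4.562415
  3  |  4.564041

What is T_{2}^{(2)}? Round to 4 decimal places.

T_{1}^{(1)} = 4.555940 + (4.555940 − 4.530426)/3 = 4.564445
T_{2}^{(1)} = (4·4.562415 − 4.555940) / 3 = 4.564573
T_{2}^{(2)} = 4.564573 + (4.564573 − 4.564445)/15 = 4.564582

4.5646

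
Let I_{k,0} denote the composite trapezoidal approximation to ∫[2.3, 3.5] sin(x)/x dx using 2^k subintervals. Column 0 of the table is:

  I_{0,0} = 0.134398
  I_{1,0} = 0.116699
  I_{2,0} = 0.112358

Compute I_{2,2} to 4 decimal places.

I_{1,1} = (4·0.116699 − 0.134398) / 3 = 0.110799
I_{2,1} = (4·0.112358 − 0.116699) / 3 = 0.110911
I_{2,2} = 0.110911 + (0.110911 − 0.110799)/15 = 0.110918

0.1109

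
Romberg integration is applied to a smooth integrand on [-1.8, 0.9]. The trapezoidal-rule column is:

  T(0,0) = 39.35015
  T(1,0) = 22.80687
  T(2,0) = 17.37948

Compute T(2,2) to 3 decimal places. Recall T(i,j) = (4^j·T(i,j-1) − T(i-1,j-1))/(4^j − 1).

Richardson extrapolation on the trapezoidal column (denominator 4−1=3):
T(1,1) = 22.80687 + (22.80687 − 39.35015)/3 = 17.29244
T(2,1) = (4·17.37948 − 22.80687) / 3 = 15.57035
T(2,2) = (16·15.57035 − 17.29244) / 15 = 15.45554

15.456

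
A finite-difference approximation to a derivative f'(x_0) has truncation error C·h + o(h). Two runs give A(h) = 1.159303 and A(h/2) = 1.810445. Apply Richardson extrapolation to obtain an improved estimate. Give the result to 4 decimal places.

2.4616

The leading error scales as h; refining by a factor of 2 reduces it by 2^1 = 2.
Extrapolated value = (2·A(h/2) − A(h)) / (2 − 1)
= (2·1.810445 − 1.159303) / 1
= 2.461587 / 1 = 2.461587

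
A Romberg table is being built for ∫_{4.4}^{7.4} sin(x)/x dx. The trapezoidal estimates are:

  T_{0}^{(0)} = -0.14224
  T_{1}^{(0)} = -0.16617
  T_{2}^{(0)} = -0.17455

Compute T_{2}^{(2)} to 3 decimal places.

-0.178

Richardson extrapolation on the trapezoidal column (denominator 4−1=3):
T_{1}^{(1)} = -0.16617 + (-0.16617 − (-0.14224))/3 = -0.17415
T_{2}^{(1)} = -0.17455 + (-0.17455 − (-0.16617))/3 = -0.17734
T_{2}^{(2)} = (16·(-0.17734) − (-0.17415)) / 15 = -0.17755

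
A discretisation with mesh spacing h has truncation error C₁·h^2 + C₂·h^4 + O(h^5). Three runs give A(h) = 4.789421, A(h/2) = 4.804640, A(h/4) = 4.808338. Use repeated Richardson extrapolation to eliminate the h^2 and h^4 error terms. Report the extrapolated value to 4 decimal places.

4.8096

First eliminate the h^2 term (factor 2^2 = 4):
  B₁ = (4·4.804640 − 4.789421)/3 = 4.809713
  B₂ = (4·4.808338 − 4.804640)/3 = 4.809571
Then eliminate the h^4 term (factor 2^4 = 16):
  (16·4.809571 − 4.809713)/15 = 4.809562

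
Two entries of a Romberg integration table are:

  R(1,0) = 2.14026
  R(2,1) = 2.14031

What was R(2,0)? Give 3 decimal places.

2.140

From R(2,1) = (4·R(2,0) − R(1,0))/3, solve for R(2,0):
4·R(2,0) = 3·2.14031 + 2.14026 = 8.56119
R(2,0) = 2.14030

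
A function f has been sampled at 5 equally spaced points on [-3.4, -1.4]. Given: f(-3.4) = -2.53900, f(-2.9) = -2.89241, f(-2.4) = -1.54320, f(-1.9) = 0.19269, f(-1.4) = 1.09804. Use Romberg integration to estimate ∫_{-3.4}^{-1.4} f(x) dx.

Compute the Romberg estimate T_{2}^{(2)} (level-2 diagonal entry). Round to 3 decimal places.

-2.555

T_{0}^{(0)} (trapezoid, 1 panel, h=2.0000): -1.44096
T_{1}^{(0)} (trapezoid, 2 panels, h=1.0000): -2.26368
T_{2}^{(0)} (trapezoid, 4 panels, h=0.5000): -2.48170
T_{1}^{(1)} = -2.26368 + (-2.26368 − (-1.44096))/3 = -2.53792
T_{2}^{(1)} = -2.48170 + (-2.48170 − (-2.26368))/3 = -2.55437
T_{2}^{(2)} = -2.55437 + (-2.55437 − (-2.53792))/15 = -2.55547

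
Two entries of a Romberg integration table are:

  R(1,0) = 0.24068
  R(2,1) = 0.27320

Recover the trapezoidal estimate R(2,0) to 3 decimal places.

0.265

From R(2,1) = (4·R(2,0) − R(1,0))/3, solve for R(2,0):
4·R(2,0) = 3·0.27320 + 0.24068 = 1.06028
R(2,0) = 0.26507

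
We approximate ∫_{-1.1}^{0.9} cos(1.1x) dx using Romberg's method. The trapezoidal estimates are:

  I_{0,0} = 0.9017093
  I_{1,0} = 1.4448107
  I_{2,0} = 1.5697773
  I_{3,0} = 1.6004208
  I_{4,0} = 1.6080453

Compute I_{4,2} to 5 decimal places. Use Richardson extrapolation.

1.61058

Richardson extrapolation on the trapezoidal column (denominator 4−1=3):
I_{3,1} = 1.6004208 + (1.6004208 − 1.5697773)/3 = 1.6106353
I_{4,1} = 1.6080453 + (1.6080453 − 1.6004208)/3 = 1.6105868
I_{4,2} = (16·1.6105868 − 1.6106353) / 15 = 1.6105836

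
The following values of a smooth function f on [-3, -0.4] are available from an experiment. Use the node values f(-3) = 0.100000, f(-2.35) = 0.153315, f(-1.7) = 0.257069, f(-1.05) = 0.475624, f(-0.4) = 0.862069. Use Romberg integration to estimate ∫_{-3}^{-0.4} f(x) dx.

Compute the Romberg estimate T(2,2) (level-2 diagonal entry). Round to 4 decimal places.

0.8651

T(0,0) (trapezoid, 1 panel, h=2.6000): 1.250690
T(1,0) (trapezoid, 2 panels, h=1.3000): 0.959535
T(2,0) (trapezoid, 4 panels, h=0.6500): 0.888578
T(1,1) = 0.959535 + (0.959535 − 1.250690)/3 = 0.862483
T(2,1) = 0.888578 + (0.888578 − 0.959535)/3 = 0.864926
T(2,2) = 0.864926 + (0.864926 − 0.862483)/15 = 0.865089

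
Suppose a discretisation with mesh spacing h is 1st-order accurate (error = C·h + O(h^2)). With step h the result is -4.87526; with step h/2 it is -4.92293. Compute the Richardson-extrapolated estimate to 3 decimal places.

The leading error scales as h; refining by a factor of 2 reduces it by 2^1 = 2.
Extrapolated value = (2·A(h/2) − A(h)) / (2 − 1)
= (2·(-4.92293) − (-4.87526)) / 1
= -4.97060 / 1 = -4.97060

-4.971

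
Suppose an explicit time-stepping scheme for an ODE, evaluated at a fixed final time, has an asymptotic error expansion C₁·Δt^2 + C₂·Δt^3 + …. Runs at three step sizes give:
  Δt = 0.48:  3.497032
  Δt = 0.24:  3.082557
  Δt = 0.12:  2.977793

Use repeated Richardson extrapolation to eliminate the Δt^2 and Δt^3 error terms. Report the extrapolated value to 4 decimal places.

First eliminate the Δt^2 term (factor 2^2 = 4):
  B₁ = (4·3.082557 − 3.497032)/3 = 2.944399
  B₂ = (4·2.977793 − 3.082557)/3 = 2.942872
Then eliminate the Δt^3 term (factor 2^3 = 8):
  (8·2.942872 − 2.944399)/7 = 2.942654

2.9427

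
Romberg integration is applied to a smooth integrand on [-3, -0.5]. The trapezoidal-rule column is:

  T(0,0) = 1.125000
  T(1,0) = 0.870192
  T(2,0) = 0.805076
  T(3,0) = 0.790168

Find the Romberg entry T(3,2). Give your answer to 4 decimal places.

T(2,1) = (4·0.805076 − 0.870192) / 3 = 0.783371
T(3,1) = 0.790168 + (0.790168 − 0.805076)/3 = 0.785199
T(3,2) = 0.785199 + (0.785199 − 0.783371)/15 = 0.785321
(Column j=1 coincides with Simpson's rule on the same nodes.)

0.7853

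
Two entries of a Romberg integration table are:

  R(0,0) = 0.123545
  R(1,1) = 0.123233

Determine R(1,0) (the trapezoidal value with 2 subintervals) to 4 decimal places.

0.1233

From R(1,1) = (4·R(1,0) − R(0,0))/3, solve for R(1,0):
4·R(1,0) = 3·0.123233 + 0.123545 = 0.493244
R(1,0) = 0.123311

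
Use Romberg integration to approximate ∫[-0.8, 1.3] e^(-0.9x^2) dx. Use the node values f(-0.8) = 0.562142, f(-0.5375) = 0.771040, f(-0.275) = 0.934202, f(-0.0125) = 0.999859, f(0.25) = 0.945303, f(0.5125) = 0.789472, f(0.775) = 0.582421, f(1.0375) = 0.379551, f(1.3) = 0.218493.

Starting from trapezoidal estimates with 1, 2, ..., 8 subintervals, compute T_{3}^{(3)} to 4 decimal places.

T_{0}^{(0)} (trapezoid, 1 panel, h=2.1000): 0.819667
T_{1}^{(0)} (trapezoid, 2 panels, h=1.0500): 1.402402
T_{2}^{(0)} (trapezoid, 4 panels, h=0.5250): 1.497428
T_{3}^{(0)} (trapezoid, 8 panels, h=0.2625): 1.520443
T_{1}^{(1)} = 1.402402 + (1.402402 − 0.819667)/3 = 1.596647
T_{2}^{(1)} = 1.497428 + (1.497428 − 1.402402)/3 = 1.529103
T_{3}^{(1)} = 1.520443 + (1.520443 − 1.497428)/3 = 1.528115
T_{2}^{(2)} = 1.529103 + (1.529103 − 1.596647)/15 = 1.524600
T_{3}^{(2)} = 1.528115 + (1.528115 − 1.529103)/15 = 1.528049
T_{3}^{(3)} = 1.528049 + (1.528049 − 1.524600)/63 = 1.528104

1.5281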